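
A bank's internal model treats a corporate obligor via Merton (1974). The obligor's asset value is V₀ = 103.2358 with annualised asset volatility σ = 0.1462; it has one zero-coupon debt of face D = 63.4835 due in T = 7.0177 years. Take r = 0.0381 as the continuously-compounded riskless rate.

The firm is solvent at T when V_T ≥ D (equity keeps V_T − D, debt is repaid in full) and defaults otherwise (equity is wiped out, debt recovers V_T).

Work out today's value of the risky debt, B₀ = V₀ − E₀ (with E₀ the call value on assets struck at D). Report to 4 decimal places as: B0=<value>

B0=48.3243

Equity is a call on the firm's assets struck at D = 63.4835:
d₁ = [ln(V₀/D) + (r + σ²/2)T] / (σ√T)
   = [ln(103.2358/63.4835) + (0.0381 + 0.5·0.1462²)·7.0177] / (0.1462·√7.0177)
   = [0.486236 + 0.342374] / 0.387298 = 2.139465
d₂ = d₁ − σ√T = 2.139465 − 0.387298 = 1.752168
N(d₁) = 0.983801,  N(d₂) = 0.960128,  e^(−rT) = 0.765386
E₀ = V₀·N(d₁) − D·e^(−rT)·N(d₂)
   = 103.2358·0.983801 − 63.4835·0.765386·0.960128 = 54.911451
B₀ = V₀ − E₀ = 103.2358 − 54.911451 = 48.324349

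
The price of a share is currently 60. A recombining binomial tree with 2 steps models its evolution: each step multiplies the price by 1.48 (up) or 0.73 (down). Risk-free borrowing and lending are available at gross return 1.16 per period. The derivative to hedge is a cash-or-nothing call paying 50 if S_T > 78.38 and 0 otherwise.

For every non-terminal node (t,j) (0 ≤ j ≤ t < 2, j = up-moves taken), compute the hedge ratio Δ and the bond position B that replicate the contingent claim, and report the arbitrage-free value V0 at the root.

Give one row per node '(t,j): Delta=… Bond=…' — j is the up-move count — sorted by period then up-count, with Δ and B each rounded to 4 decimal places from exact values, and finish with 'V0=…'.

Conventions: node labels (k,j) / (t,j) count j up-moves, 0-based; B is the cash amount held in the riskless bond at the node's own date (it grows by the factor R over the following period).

(0,0): Delta=0.5492 Bond=-20.7359
(1,0): Delta=0.0000 Bond=0.0000
(1,1): Delta=0.7508 Bond=-41.9540
V0=12.2143

Under the risk-neutral measure, an up-move has probability p* = (R−d)/(u−d) = 0.5733 and values discount at R = 1.16.
Terminal payoffs: V(2,0)=0.0000, V(2,1)=0.0000, V(2,2)=50.0000
(1,0): S=43.8000. Δ = (V_up−V_dn)/(S_up−S_dn) = (0.0000−0.0000)/(64.8240−31.9740) = 0.0000. V = [p*·0.0000 + (1−p*)·0.0000]/1.16 = 0.0000. B = V − Δ·S = 0.0000.
(1,1): S=88.8000. Δ = (V_up−V_dn)/(S_up−S_dn) = (50.0000−0.0000)/(131.4240−64.8240) = 0.7508. V = [p*·50.0000 + (1−p*)·0.0000]/1.16 = 24.7126. B = V − Δ·S = -41.9540.
(0,0): S=60.0000. Δ = (V_up−V_dn)/(S_up−S_dn) = (24.7126−0.0000)/(88.8000−43.8000) = 0.5492. V = [p*·24.7126 + (1−p*)·0.0000]/1.16 = 12.2143. B = V − Δ·S = -20.7359.
Check: Δ(0,0)·S0 + B(0,0) = 12.2143 = V0.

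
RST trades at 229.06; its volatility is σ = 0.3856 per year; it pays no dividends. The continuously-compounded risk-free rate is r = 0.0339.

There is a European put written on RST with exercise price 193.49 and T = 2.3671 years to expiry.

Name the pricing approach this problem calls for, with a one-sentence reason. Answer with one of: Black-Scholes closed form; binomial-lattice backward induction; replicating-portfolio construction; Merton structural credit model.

framework: Black-Scholes closed form

Key observation: everything needed for the exact continuous-time valuation of the European put on RST (strike 193.49) is given, and no feature rules the closed form out.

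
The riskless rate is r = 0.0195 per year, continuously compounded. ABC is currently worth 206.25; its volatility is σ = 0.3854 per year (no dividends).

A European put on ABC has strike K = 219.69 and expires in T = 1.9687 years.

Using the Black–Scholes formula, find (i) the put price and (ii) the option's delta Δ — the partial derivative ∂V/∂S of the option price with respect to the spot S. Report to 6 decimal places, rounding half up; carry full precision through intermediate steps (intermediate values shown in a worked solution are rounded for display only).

price = 47.137152
Δ = -0.411134

σ√T = 0.3854·√1.9687 = 0.540756
d₁ = (ln(S/K) + (r+σ²/2)T) / (σ√T) = (ln(206.25/219.69) + (0.0195+0.3854²/2)·1.9687) / 0.540756 = (-0.063128 + 0.184598) / 0.540756 = 0.224630
d₂ = d₁ − σ√T = 0.224630 − 0.540756 = -0.316127
e^{−rT} = 0.962338
N(−d₁) = 0.411134,  N(−d₂) = 0.624047
Put price V = K·e^{−rT}·N(−d₂) − S·N(−d₁) = 131.933483 − 84.796331 = 47.137152
Δ = −N(−d₁) = -0.411134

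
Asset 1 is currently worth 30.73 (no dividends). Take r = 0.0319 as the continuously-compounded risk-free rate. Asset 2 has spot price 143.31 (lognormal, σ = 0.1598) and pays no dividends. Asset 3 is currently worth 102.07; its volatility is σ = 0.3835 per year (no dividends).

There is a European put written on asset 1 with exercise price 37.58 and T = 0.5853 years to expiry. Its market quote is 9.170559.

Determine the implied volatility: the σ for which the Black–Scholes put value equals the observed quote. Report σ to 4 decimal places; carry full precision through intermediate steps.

sigma = 0.5442

At σ = 0.5442 the Black–Scholes value reproduces the quote:
σ√T = 0.5442·√0.5853 = 0.416340
d₁ = (ln(S/K) + (r+σ²/2)T) / (σ√T) = (ln(30.73/37.58) + (0.0319+0.5442²/2)·0.5853) / 0.416340 = (-0.201233 + 0.105340) / 0.416340 = -0.230322
d₂ = d₁ − σ√T = -0.230322 − 0.416340 = -0.646662
e^{−rT} = 0.981502
N(−d₁) = 0.591079,  N(−d₂) = 0.741075
V = K·e^{−rT}·N(−d₂) − S·N(−d₁) = 27.334424 − 18.163864 = 9.170559 (equal to the quote); since ∂V/∂σ > 0 for all σ, the implied volatility is unique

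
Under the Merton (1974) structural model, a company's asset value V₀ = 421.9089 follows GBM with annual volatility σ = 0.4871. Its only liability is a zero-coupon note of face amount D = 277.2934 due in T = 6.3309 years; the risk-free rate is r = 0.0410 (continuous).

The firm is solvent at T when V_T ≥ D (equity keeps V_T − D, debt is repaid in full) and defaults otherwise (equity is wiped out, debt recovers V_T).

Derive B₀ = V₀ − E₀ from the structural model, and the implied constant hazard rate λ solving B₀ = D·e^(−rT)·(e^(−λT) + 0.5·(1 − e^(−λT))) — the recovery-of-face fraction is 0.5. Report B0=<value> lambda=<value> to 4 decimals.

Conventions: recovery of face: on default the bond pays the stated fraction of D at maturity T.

B0=153.2582 lambda=0.1322

Apply the equity-as-call identities (strike 277.2934, horizon 6.3309 years):
d₁ = [ln(V₀/D) + (r + σ²/2)T] / (σ√T)
   = [ln(421.9089/277.2934) + (0.0410 + 0.5·0.4871²)·6.3309] / (0.4871·√6.3309)
   = [0.419713 + 1.010622] / 1.225606 = 1.167043
d₂ = d₁ − σ√T = 1.167043 − 1.225606 = -0.058563
N(d₁) = 0.878404,  N(d₂) = 0.476650,  e^(−rT) = 0.771386
E₀ = V₀·N(d₁) − D·e^(−rT)·N(d₂)
   = 421.9089·0.878404 − 277.2934·0.771386·0.476650 = 268.650729
B₀ = V₀ − E₀ = 421.9089 − 268.650729 = 153.258171
e^(−λT) = (B₀·e^(rT)/D − 0.5)/(1 − 0.5) = (153.2582·1.296369/277.2934 − 0.5)/0.5 = 0.43298834
λ = −ln(0.43298834)/6.3309 = 0.132216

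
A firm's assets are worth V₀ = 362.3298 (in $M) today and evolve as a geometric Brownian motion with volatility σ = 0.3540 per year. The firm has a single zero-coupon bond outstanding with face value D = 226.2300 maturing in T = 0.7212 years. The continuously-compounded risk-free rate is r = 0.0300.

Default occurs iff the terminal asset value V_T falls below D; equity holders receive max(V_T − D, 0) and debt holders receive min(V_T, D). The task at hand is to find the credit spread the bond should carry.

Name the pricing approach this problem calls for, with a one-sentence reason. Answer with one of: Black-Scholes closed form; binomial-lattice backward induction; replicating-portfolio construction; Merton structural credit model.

Key observation: the data describe a firm's assets (V₀ = 362.3298, GBM) and a single zero-coupon debt of face 226.2300, so credit quantities follow from equity-as-call in the structural model.

framework: Merton structural credit model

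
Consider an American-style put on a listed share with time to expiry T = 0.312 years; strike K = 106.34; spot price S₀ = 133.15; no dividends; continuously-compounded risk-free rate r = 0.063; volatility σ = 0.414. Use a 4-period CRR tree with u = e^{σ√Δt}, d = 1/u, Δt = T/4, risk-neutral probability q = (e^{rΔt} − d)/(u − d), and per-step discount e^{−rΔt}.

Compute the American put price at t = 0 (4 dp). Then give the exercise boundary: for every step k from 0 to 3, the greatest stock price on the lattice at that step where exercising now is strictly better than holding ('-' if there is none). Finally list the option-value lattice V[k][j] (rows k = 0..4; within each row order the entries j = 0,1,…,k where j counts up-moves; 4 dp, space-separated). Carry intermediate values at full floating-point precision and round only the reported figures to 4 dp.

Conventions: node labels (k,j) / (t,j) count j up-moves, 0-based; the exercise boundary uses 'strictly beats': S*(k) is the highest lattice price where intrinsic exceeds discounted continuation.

Δt=0.07800  u=1.12257  d=0.89081  q=0.49238  discount=0.99510
step 4 (expiry): payoffs max(K−S,0) = 22.4941 0.6798 0.0000 0.0000 0.0000
step 3: (k=3,j=0): S=94.1232, K−S=12.2168, hold=11.6955 ⇒ V=12.2168 exercise | (k=3,j=1): S=118.6114, K−S=0.0000, hold=0.3434 ⇒ V=0.3434 continue | (k=3,j=2): S=149.4707, K−S=0.0000, hold=0.0000 ⇒ V=0.0000 continue | (k=3,j=3): S=188.3587, K−S=0.0000, hold=0.0000 ⇒ V=0.0000 continue  boundary S*=94.1232
step 2: (k=2,j=0): S=105.6602, K−S=0.6798, hold=6.3393 ⇒ V=6.3393 continue | (k=2,j=1): S=133.1500, K−S=0.0000, hold=0.1734 ⇒ V=0.1734 continue | (k=2,j=2): S=167.7918, K−S=0.0000, hold=0.0000 ⇒ V=0.0000 continue  boundary S*=-
step 1: (k=1,j=0): S=118.6114, K−S=0.0000, hold=3.2872 ⇒ V=3.2872 continue | (k=1,j=1): S=149.4707, K−S=0.0000, hold=0.0876 ⇒ V=0.0876 continue  boundary S*=-
step 0: (k=0,j=0): S=133.1500, K−S=0.0000, hold=1.7034 ⇒ V=1.7034 continue  boundary S*=-

price = 1.7034
boundary = - - - 94.1232
tree:
1.7034
3.2872 0.0876
6.3393 0.1734 0.0000
12.2168 0.3434 0.0000 0.0000
22.4941 0.6798 0.0000 0.0000 0.0000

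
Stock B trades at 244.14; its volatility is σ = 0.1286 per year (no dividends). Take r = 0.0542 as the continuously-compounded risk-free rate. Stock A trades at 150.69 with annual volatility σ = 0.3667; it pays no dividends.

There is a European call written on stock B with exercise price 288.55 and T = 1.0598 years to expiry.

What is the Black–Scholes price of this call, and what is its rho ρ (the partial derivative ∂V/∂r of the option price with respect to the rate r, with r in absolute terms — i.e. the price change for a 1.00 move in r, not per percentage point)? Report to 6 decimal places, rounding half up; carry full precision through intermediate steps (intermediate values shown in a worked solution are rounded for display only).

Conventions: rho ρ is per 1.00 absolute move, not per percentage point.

σ√T = 0.1286·√1.0598 = 0.132389
d₁ = (ln(S/K) + (r+σ²/2)T) / (σ√T) = (ln(244.14/288.55) + (0.0542+0.1286²/2)·1.0598) / 0.132389 = (-0.167127 + 0.066205) / 0.132389 = -0.762312
d₂ = d₁ − σ√T = -0.762312 − 0.132389 = -0.894701
e^{−rT} = 0.944177
N(d₁) = 0.222937,  N(d₂) = 0.185473
Call price V = S·N(d₁) − K·e^{−rT}·N(d₂) = 54.427837 − 50.530835 = 3.897001
ρ = K·T·e^{−rT}·N(d₂) = 53.552579

price = 3.897001
ρ = 53.552579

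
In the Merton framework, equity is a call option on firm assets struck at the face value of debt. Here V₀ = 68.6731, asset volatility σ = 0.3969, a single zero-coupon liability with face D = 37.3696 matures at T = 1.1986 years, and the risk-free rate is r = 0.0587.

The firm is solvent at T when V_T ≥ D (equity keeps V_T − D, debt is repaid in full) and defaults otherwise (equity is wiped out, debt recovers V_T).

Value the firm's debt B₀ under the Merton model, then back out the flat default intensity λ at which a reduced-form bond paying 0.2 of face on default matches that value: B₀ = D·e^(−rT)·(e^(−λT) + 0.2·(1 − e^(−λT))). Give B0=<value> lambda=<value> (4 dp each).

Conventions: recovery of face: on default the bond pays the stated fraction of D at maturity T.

B0=34.3004 lambda=0.0160

Apply the equity-as-call identities (strike 37.3696, horizon 1.1986 years):
d₁ = [ln(V₀/D) + (r + σ²/2)T] / (σ√T)
   = [ln(68.6731/37.3696) + (0.0587 + 0.5·0.3969²)·1.1986] / (0.3969·√1.1986)
   = [0.608500 + 0.164765] / 0.434528 = 1.779550
d₂ = d₁ − σ√T = 1.779550 − 0.434528 = 1.345022
N(d₁) = 0.962425,  N(d₂) = 0.910691,  e^(−rT) = 0.932060
E₀ = V₀·N(d₁) − D·e^(−rT)·N(d₂)
   = 68.6731·0.962425 − 37.3696·0.932060·0.910691 = 34.372704
B₀ = V₀ − E₀ = 68.6731 − 34.372704 = 34.300396
e^(−λT) = (B₀·e^(rT)/D − 0.2)/(1 − 0.2) = (34.3004·1.072892/37.3696 − 0.2)/0.8 = 0.98096799
λ = −ln(0.98096799)/1.1986 = 0.016032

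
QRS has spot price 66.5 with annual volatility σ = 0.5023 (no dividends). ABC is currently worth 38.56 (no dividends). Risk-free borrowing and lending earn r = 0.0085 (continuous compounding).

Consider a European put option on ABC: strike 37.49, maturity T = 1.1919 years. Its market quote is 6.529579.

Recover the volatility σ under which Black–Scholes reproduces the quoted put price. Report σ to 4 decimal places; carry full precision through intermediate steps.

At σ = 0.4431 the Black–Scholes value reproduces the quote:
σ√T = 0.4431·√1.1919 = 0.483751
d₁ = (ln(S/K) + (r+σ²/2)T) / (σ√T) = (ln(38.56/37.49) + (0.0085+0.4431²/2)·1.1919) / 0.483751 = (0.028141 + 0.127139) / 0.483751 = 0.320991
d₂ = d₁ − σ√T = 0.320991 − 0.483751 = -0.162759
e^{−rT} = 0.989920
N(−d₁) = 0.374108,  N(−d₂) = 0.564646
V = K·e^{−rT}·N(−d₂) − S·N(−d₁) = 20.955202 − 14.425623 = 6.529579 (the observed quote) — the price is monotone increasing in volatility, hence this σ is the only solution

sigma = 0.4431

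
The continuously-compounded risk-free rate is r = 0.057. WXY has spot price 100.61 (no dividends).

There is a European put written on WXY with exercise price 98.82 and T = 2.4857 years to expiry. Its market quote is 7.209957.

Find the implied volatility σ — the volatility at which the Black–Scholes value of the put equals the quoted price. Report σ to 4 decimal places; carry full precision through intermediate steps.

At σ = 0.2293 the Black–Scholes value reproduces the quote:
σ√T = 0.2293·√2.4857 = 0.361517
d₁ = (ln(S/K) + (r+σ²/2)T) / (σ√T) = (ln(100.61/98.82) + (0.057+0.2293²/2)·2.4857) / 0.361517 = (0.017952 + 0.207032) / 0.361517 = 0.622333
d₂ = d₁ − σ√T = 0.622333 − 0.361517 = 0.260816
e^{−rT} = 0.867895
N(−d₁) = 0.266862,  N(−d₂) = 0.397117
V = K·e^{−rT}·N(−d₂) − S·N(−d₁) = 34.058896 − 26.848939 = 7.209957 (matching the quote); vega is positive throughout, so no other σ reproduces this price

sigma = 0.2293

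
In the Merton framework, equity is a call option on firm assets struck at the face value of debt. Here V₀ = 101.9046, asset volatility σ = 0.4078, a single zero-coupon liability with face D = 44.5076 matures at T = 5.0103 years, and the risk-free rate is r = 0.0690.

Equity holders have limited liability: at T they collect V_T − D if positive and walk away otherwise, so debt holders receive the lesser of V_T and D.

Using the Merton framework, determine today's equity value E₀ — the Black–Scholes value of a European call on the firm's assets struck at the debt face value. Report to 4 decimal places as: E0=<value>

Equity is a call on the firm's assets struck at D = 44.5076:
d₁ = [ln(V₀/D) + (r + σ²/2)T] / (σ√T)
   = [ln(101.9046/44.5076) + (0.0690 + 0.5·0.4078²)·5.0103] / (0.4078·√5.0103)
   = [0.828377 + 0.762319] / 0.912807 = 1.742642
d₂ = d₁ − σ√T = 1.742642 − 0.912807 = 0.829835
N(d₁) = 0.959302,  N(d₂) = 0.796684,  e^(−rT) = 0.707717
E₀ = V₀·N(d₁) − D·e^(−rT)·N(d₂)
   = 101.9046·0.959302 − 44.5076·0.707717·0.796684 = 72.662696

E0=72.6627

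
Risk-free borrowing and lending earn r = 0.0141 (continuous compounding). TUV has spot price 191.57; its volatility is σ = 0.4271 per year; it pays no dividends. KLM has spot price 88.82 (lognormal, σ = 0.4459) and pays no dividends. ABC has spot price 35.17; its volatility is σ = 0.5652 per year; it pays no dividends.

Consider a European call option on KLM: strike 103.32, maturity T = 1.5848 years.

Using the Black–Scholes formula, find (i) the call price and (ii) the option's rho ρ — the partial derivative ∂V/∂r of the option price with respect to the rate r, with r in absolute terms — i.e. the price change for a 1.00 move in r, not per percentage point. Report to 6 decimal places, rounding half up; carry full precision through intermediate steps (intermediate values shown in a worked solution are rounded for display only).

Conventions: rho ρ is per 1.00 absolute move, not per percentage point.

σ√T = 0.4459·√1.5848 = 0.561338
d₁ = (ln(S/K) + (r+σ²/2)T) / (σ√T) = (ln(88.82/103.32) + (0.0141+0.4459²/2)·1.5848) / 0.561338 = (-0.151219 + 0.179896) / 0.561338 = 0.051087
d₂ = d₁ − σ√T = 0.051087 − 0.561338 = -0.510252
e^{−rT} = 0.977902
N(d₁) = 0.520372,  N(d₂) = 0.304938
Call price V = S·N(d₁) − K·e^{−rT}·N(d₂) = 46.219422 − 30.809933 = 15.409489
ρ = K·T·e^{−rT}·N(d₂) = 48.827582

price = 15.409489
ρ = 48.827582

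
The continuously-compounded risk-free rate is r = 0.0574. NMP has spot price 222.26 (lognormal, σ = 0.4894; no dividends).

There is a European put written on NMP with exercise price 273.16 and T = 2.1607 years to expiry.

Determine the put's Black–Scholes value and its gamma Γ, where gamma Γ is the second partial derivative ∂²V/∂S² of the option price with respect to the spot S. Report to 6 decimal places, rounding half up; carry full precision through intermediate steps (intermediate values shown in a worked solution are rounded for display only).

price = 75.037308
Γ = 0.002421

σ√T = 0.4894·√2.1607 = 0.719385
d₁ = (ln(S/K) + (r+σ²/2)T) / (σ√T) = (ln(222.26/273.16) + (0.0574+0.4894²/2)·2.1607) / 0.719385 = (-0.206210 + 0.382781) / 0.719385 = 0.245448
d₂ = d₁ − σ√T = 0.245448 − 0.719385 = -0.473937
e^{−rT} = 0.883358
N(−d₁) = 0.403055,  N(−d₂) = 0.682227
Put price V = K·e^{−rT}·N(−d₂) − S·N(−d₁) = 164.620266 − 89.582958 = 75.037308
φ(d₁) = (1/√(2π))·e^{−d₁²/2} = 0.387104
Γ = φ(d₁) / (S·σ·√T) = 0.002421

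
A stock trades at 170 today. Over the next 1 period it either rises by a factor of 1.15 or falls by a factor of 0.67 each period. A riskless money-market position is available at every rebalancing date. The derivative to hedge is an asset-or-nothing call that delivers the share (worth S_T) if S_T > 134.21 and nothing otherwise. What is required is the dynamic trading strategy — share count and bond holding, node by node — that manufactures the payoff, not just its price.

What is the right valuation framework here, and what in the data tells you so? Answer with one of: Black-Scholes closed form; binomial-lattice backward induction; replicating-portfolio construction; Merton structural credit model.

framework: replicating-portfolio construction

Key observation: a price alone would not answer the question — the per-node share/bond construction on the spot-170, 1.15/0.67 tree is required, and only the replicating-portfolio method yields it.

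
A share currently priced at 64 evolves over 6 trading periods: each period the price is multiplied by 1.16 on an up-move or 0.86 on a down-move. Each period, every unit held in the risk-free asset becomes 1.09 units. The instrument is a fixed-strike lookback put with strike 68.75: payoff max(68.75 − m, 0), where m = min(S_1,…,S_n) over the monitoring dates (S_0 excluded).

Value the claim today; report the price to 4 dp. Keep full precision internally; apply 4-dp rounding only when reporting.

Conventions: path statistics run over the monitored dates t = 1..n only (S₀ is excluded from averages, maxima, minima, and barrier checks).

price = 3.3525

Risk-neutral up-probability p* = (R−d)/(u−d) = (1.09−0.86)/(1.16−0.86) = 0.7667; the claim prices as the p*-weighted sum of path payoffs discounted by R^6.
Enumerate all 2^6 = 64 price paths (U = up ×1.16, D = down ×0.86); each path with k up-moves has probability p*^k·(1−p*)^(6−k).
DDDDDD: m=25.8923, payoff=42.8577, prob=0.000161
UDDDDD: m=34.9245, payoff=33.8255, prob=0.000530
DUDDDD: m=34.9245, payoff=33.8255, prob=0.000530
UUDDDD: m=47.1075, payoff=21.6425, prob=0.001742
DDUDDD: m=34.9245, payoff=33.8255, prob=0.000530
UDUDDD: m=47.1075, payoff=21.6425, prob=0.001742
DUUDDD: m=47.1075, payoff=21.6425, prob=0.001742
UUUDDD: m=63.5403, payoff=5.2097, prob=0.005725
DDDUDD: m=34.9245, payoff=33.8255, prob=0.000530
UDDUDD: m=47.1075, payoff=21.6425, prob=0.001742
DUDUDD: m=47.1075, payoff=21.6425, prob=0.001742
UUDUDD: m=63.5403, payoff=5.2097, prob=0.005725
DDUUDD: m=47.1075, payoff=21.6425, prob=0.001742
UDUUDD: m=63.5403, payoff=5.2097, prob=0.005725
DUUUDD: m=55.0400, payoff=13.7100, prob=0.005725
UUUUDD: m=74.2400, payoff=0.0000, prob=0.018810
DDDDUD: m=34.9245, payoff=33.8255, prob=0.000530
UDDDUD: m=47.1075, payoff=21.6425, prob=0.001742
DUDDUD: m=47.1075, payoff=21.6425, prob=0.001742
UUDDUD: m=63.5403, payoff=5.2097, prob=0.005725
DDUDUD: m=47.1075, payoff=21.6425, prob=0.001742
UDUDUD: m=63.5403, payoff=5.2097, prob=0.005725
DUUDUD: m=55.0400, payoff=13.7100, prob=0.005725
UUUDUD: m=74.2400, payoff=0.0000, prob=0.018810
DDDUUD: m=40.7076, payoff=28.0424, prob=0.001742
UDDUUD: m=54.9079, payoff=13.8421, prob=0.005725
DUDUUD: m=54.9079, payoff=13.8421, prob=0.005725
UUDUUD: m=74.0618, payoff=0.0000, prob=0.018810
DDUUUD: m=47.3344, payoff=21.4156, prob=0.005725
UDUUUD: m=63.8464, payoff=4.9036, prob=0.018810
DUUUUD: m=55.0400, payoff=13.7100, prob=0.018810
UUUUUD: m=74.2400, payoff=0.0000, prob=0.061803
DDDDDU: m=30.1073, payoff=38.6427, prob=0.000530
UDDDDU: m=40.6099, payoff=28.1401, prob=0.001742
DUDDDU: m=40.6099, payoff=28.1401, prob=0.001742
UUDDDU: m=54.7761, payoff=13.9739, prob=0.005725
DDUDDU: m=40.6099, payoff=28.1401, prob=0.001742
UDUDDU: m=54.7761, payoff=13.9739, prob=0.005725
DUUDDU: m=54.7761, payoff=13.9739, prob=0.005725
UUUDDU: m=73.8841, payoff=0.0000, prob=0.018810
DDDUDU: m=40.6099, payoff=28.1401, prob=0.001742
UDDUDU: m=54.7761, payoff=13.9739, prob=0.005725
DUDUDU: m=54.7761, payoff=13.9739, prob=0.005725
UUDUDU: m=73.8841, payoff=0.0000, prob=0.018810
DDUUDU: m=47.3344, payoff=21.4156, prob=0.005725
UDUUDU: m=63.8464, payoff=4.9036, prob=0.018810
DUUUDU: m=55.0400, payoff=13.7100, prob=0.018810
UUUUDU: m=74.2400, payoff=0.0000, prob=0.061803
DDDDUU: m=35.0085, payoff=33.7415, prob=0.001742
UDDDUU: m=47.2208, payoff=21.5292, prob=0.005725
DUDDUU: m=47.2208, payoff=21.5292, prob=0.005725
UUDDUU: m=63.6932, payoff=5.0568, prob=0.018810
DDUDUU: m=47.2208, payoff=21.5292, prob=0.005725
UDUDUU: m=63.6932, payoff=5.0568, prob=0.018810
DUUDUU: m=55.0400, payoff=13.7100, prob=0.018810
UUUDUU: m=74.2400, payoff=0.0000, prob=0.061803
DDDUUU: m=40.7076, payoff=28.0424, prob=0.005725
UDDUUU: m=54.9079, payoff=13.8421, prob=0.018810
DUDUUU: m=54.9079, payoff=13.8421, prob=0.018810
UUDUUU: m=74.0618, payoff=0.0000, prob=0.061803
DDUUUU: m=47.3344, payoff=21.4156, prob=0.018810
UDUUUU: m=63.8464, payoff=4.9036, prob=0.061803
DUUUUU: m=55.0400, payoff=13.7100, prob=0.061803
UUUUUU: m=74.2400, payoff=0.0000, prob=0.203067
Price = Σ prob·payoff / R^6 = 5.622504 / 1.677100 = 3.3525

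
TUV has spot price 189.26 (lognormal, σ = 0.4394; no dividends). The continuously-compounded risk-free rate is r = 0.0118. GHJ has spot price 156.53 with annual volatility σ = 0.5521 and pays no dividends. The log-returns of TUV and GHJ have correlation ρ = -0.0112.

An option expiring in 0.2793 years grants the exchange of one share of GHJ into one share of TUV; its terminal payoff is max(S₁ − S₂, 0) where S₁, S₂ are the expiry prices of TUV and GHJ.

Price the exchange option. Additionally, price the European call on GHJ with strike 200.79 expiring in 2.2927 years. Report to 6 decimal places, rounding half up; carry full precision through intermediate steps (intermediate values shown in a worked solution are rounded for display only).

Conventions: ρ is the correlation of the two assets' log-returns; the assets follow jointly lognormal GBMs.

exchange price = 45.254220
price(GHJ call K=200.79) = 39.449718

σ_eff = √(σ₁² + σ₂² − 2ρσ₁σ₂) = √(0.4394² + 0.5521² − 2·-0.0112·0.4394·0.5521) = 0.709451
d₁ = (ln(S₁/S₂) + (q₂ − q₁ + σ_eff²/2)T) / (σ_eff√T) = (ln(189.26/156.53) + (0.0 − 0.0 + 0.251660)·0.2793) / 0.374937 = 0.693885
d₂ = d₁ − σ_eff√T = 0.693885 − 0.374937 = 0.318948
N(d₁) = 0.756123,  N(d₂) = 0.625117
V = S₁·e^{−q₁T}·N(d₁) − S₂·e^{−q₂T}·N(d₂) = 143.103786 − 97.849566 = 45.254220
[vanilla: GHJ call K=200.79]
σ√T = 0.5521·√2.2927 = 0.835971
d₁ = (ln(S/K) + (r+σ²/2)T) / (σ√T) = (ln(156.53/200.79) + (0.0118+0.5521²/2)·2.2927) / 0.835971 = (-0.249012 + 0.376478) / 0.835971 = 0.152476
d₂ = d₁ − σ√T = 0.152476 − 0.835971 = -0.683495
e^{−rT} = 0.973309
N(d₁) = 0.560594,  N(d₂) = 0.247147
price = S·N(d₁) − K·e^{−rT}·N(d₂) = 87.749846 − 48.300128 = 39.449718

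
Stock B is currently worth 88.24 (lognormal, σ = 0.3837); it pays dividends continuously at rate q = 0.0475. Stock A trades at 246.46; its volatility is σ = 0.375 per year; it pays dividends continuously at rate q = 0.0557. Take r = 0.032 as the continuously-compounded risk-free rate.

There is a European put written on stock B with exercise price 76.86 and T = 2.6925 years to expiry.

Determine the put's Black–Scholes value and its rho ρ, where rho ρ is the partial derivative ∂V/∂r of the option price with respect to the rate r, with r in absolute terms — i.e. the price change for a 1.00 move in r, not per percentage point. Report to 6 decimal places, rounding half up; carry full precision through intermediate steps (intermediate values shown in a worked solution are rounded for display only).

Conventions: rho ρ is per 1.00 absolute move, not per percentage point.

price = 14.945511
ρ = -107.131866

σ√T = 0.3837·√2.6925 = 0.629607
d₁ = (ln(S/K) + (r−q+σ²/2)T) / (σ√T) = (ln(88.24/76.86) + (0.032−0.0475+0.3837²/2)·2.6925) / 0.629607 = (0.138075 + 0.156469) / 0.629607 = 0.467821
d₂ = d₁ − σ√T = 0.467821 − 0.629607 = -0.161786
e^{−rT} = 0.917447
e^{−qT} = 0.879947
N(−d₁) = 0.319956,  N(−d₂) = 0.564263
Put price V = K·e^{−rT}·N(−d₂) − S·e^{−qT}·N(−d₁) = 39.788994 − 24.843483 = 14.945511
ρ = −K·T·e^{−rT}·N(−d₂) = -107.131866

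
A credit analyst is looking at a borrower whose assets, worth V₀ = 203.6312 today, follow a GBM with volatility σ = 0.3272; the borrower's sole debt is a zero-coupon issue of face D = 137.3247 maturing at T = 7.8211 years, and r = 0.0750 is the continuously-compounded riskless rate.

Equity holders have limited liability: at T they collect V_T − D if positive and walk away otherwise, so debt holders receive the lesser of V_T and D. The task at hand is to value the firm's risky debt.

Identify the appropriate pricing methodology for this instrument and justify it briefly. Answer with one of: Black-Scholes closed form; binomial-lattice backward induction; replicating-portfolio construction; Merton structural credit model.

Key observation: the question is about default risk generated by asset-value dynamics against a debt face of 137.3247 — the structural framework prices exactly that.

framework: Merton structural credit model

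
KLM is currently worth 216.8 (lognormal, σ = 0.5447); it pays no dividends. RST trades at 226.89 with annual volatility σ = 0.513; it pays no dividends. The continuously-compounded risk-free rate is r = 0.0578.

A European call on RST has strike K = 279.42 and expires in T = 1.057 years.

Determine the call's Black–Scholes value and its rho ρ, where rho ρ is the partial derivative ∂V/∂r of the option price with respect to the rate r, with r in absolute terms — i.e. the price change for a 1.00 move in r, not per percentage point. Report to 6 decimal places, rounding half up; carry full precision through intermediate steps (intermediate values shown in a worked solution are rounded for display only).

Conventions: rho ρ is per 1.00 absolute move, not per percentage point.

σ√T = 0.513·√1.057 = 0.527418
d₁ = (ln(S/K) + (r+σ²/2)T) / (σ√T) = (ln(226.89/279.42) + (0.0578+0.513²/2)·1.057) / 0.527418 = (-0.208251 + 0.200179) / 0.527418 = -0.015303
d₂ = d₁ − σ√T = -0.015303 − 0.527418 = -0.542721
e^{−rT} = 0.940734
N(d₁) = 0.493895,  N(d₂) = 0.293661
Call price V = S·N(d₁) − K·e^{−rT}·N(d₂) = 112.059851 − 77.191681 = 34.868170
ρ = K·T·e^{−rT}·N(d₂) = 81.591606

price = 34.868170
ρ = 81.591606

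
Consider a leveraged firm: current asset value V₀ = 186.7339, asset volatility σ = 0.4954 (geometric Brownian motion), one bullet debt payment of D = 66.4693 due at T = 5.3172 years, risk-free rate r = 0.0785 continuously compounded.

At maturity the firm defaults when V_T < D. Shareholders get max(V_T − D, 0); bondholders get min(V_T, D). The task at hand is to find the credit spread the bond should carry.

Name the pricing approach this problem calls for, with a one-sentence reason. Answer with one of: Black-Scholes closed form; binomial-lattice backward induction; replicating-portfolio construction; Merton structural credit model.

framework: Merton structural credit model

Key observation: with the firm-asset dynamics (V₀ = 186.7339) and a single zero-coupon liability of face 66.4693 given, debt value, spread, and default probability all derive from the option view of the balance sheet.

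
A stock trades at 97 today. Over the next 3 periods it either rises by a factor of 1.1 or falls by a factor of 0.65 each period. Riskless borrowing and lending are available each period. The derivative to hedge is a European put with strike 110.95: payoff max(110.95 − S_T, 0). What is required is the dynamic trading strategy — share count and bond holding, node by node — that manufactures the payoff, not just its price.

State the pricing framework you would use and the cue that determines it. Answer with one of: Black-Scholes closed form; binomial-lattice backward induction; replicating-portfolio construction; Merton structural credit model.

Key observation: since the answer must list Δ and B at each node of the 1.1/0.65 lattice on 97, the replicating-portfolio method — solving the two-state system at every node — is the one that applies.

framework: replicating-portfolio construction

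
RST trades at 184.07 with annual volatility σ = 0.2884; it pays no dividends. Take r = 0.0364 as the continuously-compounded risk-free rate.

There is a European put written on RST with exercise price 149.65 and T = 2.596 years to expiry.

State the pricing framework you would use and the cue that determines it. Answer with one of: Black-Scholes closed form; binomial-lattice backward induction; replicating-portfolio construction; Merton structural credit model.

Key observation: the strike-149.65 put on RST is European-exercise on a continuously-modelled lognormal underlying, so its value is a single closed-form evaluation.

framework: Black-Scholes closed form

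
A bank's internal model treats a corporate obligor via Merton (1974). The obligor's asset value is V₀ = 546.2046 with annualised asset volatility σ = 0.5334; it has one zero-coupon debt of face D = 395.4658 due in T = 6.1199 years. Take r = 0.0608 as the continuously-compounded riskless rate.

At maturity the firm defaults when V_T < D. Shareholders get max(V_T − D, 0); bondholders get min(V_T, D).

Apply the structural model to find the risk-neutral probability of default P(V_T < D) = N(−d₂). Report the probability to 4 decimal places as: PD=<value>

PD=0.5529

With assets at 546.2046 and a single debt payment of 395.4658 at 6.1199 years:
d₁ = [ln(V₀/D) + (r + σ²/2)T] / (σ√T)
   = [ln(546.2046/395.4658) + (0.0608 + 0.5·0.5334²)·6.1199] / (0.5334·√6.1199)
   = [0.322929 + 1.242693] / 1.319548 = 1.186484
d₂ = d₁ − σ√T = 1.186484 − 1.319548 = -0.133064
risk-neutral PD = N(−d₂) = N(0.133064) = 0.552929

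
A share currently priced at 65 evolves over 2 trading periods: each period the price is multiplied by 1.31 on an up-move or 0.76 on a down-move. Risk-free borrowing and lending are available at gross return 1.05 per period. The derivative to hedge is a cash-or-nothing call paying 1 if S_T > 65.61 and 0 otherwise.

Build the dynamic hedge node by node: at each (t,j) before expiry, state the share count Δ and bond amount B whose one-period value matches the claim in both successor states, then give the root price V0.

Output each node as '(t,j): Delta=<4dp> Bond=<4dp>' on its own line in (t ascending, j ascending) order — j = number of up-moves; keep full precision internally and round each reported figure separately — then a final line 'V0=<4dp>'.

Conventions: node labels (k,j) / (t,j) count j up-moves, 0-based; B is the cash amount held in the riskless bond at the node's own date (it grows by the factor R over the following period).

The replicating-portfolio and risk-neutral prices coincide; use p* = (1.05−0.76)/(1.31−0.76) = 0.5273 for the latter.
At maturity the claim pays: V(2,0)=0.0000, V(2,1)=0.0000, V(2,2)=1.0000
Node (1,0) S=49.4000: V=(p*·0.0000+(1−p*)·0.0000)/1.05=0.0000; Δ=(0.0000−0.0000)/(64.7140−37.5440)=0.0000; B=V−Δ·S=0.0000
Node (1,1) S=85.1500: V=(p*·1.0000+(1−p*)·0.0000)/1.05=0.5022; Δ=(1.0000−0.0000)/(111.5465−64.7140)=0.0214; B=V−Δ·S=-1.3160
Node (0,0) S=65.0000: V=(p*·0.5022+(1−p*)·0.0000)/1.05=0.2522; Δ=(0.5022−0.0000)/(85.1500−49.4000)=0.0140; B=V−Δ·S=-0.6609
As a check, the time-0 holding Δ(0,0)·S0 + B(0,0) comes to 0.2522 — exactly V0.

(0,0): Delta=0.0140 Bond=-0.6609
(1,0): Delta=0.0000 Bond=0.0000
(1,1): Delta=0.0214 Bond=-1.3160
V0=0.2522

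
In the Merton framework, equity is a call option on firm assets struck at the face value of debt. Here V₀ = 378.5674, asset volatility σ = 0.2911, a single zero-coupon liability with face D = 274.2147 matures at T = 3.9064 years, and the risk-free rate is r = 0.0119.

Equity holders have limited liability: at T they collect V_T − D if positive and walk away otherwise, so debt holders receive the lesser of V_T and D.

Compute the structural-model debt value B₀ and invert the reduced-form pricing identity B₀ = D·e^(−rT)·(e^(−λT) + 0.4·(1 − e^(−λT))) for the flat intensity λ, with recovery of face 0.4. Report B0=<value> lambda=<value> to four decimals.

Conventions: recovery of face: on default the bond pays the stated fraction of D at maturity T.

Equity is a call on the firm's assets struck at D = 274.2147:
d₁ = [ln(V₀/D) + (r + σ²/2)T] / (σ√T)
   = [ln(378.5674/274.2147) + (0.0119 + 0.5·0.2911²)·3.9064] / (0.2911·√3.9064)
   = [0.322483 + 0.211999] / 0.575348 = 0.928971
d₂ = d₁ − σ√T = 0.928971 − 0.575348 = 0.353623
N(d₁) = 0.823548,  N(d₂) = 0.638189,  e^(−rT) = 0.954578
E₀ = V₀·N(d₁) − D·e^(−rT)·N(d₂)
   = 378.5674·0.823548 − 274.2147·0.954578·0.638189 = 144.716445
B₀ = V₀ − E₀ = 378.5674 − 144.716445 = 233.850955
e^(−λT) = (B₀·e^(rT)/D − 0.4)/(1 − 0.4) = (233.8510·1.047584/274.2147 − 0.4)/0.6 = 0.82230328
λ = −ln(0.82230328)/3.9064 = 0.050083

B0=233.8510 lambda=0.0501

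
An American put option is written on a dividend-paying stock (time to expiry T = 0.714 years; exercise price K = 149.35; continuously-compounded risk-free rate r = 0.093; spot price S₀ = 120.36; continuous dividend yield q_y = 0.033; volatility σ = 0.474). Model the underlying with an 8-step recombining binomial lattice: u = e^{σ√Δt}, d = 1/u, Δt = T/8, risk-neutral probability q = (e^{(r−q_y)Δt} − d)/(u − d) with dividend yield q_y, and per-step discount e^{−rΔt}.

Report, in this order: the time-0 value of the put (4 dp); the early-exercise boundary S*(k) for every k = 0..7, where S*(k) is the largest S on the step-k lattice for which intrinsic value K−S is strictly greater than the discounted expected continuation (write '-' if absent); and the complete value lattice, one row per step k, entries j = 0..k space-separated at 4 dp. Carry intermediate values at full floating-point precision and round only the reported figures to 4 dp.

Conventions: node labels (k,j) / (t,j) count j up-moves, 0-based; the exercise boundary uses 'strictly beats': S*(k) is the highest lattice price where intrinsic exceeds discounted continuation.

price = 35.3797
boundary = - - 90.6744 78.7020 90.6744 104.4680 90.6744 104.4680
tree:
35.3797
46.2862 24.3410
58.6756 33.8518 14.6027
70.6480 45.4613 22.0362 6.9153
81.0396 58.6756 32.1316 11.6339 1.9950
90.0591 70.6480 44.8820 19.0676 3.8950 0.0000
97.8877 81.0396 58.6756 30.1080 7.6048 0.0000 0.0000
104.6826 90.0591 70.6480 44.8820 14.8480 0.0000 0.0000 0.0000
110.5804 97.8877 81.0396 58.6756 28.9900 0.0000 0.0000 0.0000 0.0000

params: Δt=0.08925 u=1.15212 d=0.86796 q=0.48355 e^(-rΔt)=0.99173
t_8 payoffs: 110.5804 97.8877 81.0396 58.6756 28.9900 0.0000 0.0000 0.0000 0.0000
t_7: node(7,0) S=44.6674 payoff=104.6826 vs cont=103.5795 → 104.6826 [stop]  node(7,1) S=59.2909 payoff=90.0591 vs cont=88.9990 → 90.0591 [stop]  node(7,2) S=78.7020 payoff=70.6480 vs cont=69.6450 → 70.6480 [stop]  node(7,3) S=104.4680 payoff=44.8820 vs cont=43.9547 → 44.8820 [stop]  node(7,4) S=138.6695 payoff=10.6805 vs cont=14.8480 → 14.8480 [wait]  node(7,5) S=184.0681 payoff=0.0000 vs cont=0.0000 → 0.0000 [wait]  node(7,6) S=244.3297 payoff=0.0000 vs cont=0.0000 → 0.0000 [wait]  node(7,7) S=324.3201 payoff=0.0000 vs cont=0.0000 → 0.0000 [wait]  ⇒ S*(7)=104.4680
t_6: node(6,0) S=51.4623 payoff=97.8877 vs cont=96.8045 → 97.8877 [stop]  node(6,1) S=68.3104 payoff=81.0396 vs cont=80.0060 → 81.0396 [stop]  node(6,2) S=90.6744 payoff=58.6756 vs cont=57.7078 → 58.6756 [stop]  node(6,3) S=120.3600 payoff=28.9900 vs cont=30.1080 → 30.1080 [wait]  node(6,4) S=159.7643 payoff=0.0000 vs cont=7.6048 → 7.6048 [wait]  node(6,5) S=212.0691 payoff=0.0000 vs cont=0.0000 → 0.0000 [wait]  node(6,6) S=281.4979 payoff=0.0000 vs cont=0.0000 → 0.0000 [wait]  ⇒ S*(6)=90.6744
t_5: node(5,0) S=59.2909 payoff=90.0591 vs cont=88.9990 → 90.0591 [stop]  node(5,1) S=78.7020 payoff=70.6480 vs cont=69.6450 → 70.6480 [stop]  node(5,2) S=104.4680 payoff=44.8820 vs cont=44.4909 → 44.8820 [stop]  node(5,3) S=138.6695 payoff=10.6805 vs cont=19.0676 → 19.0676 [wait]  node(5,4) S=184.0681 payoff=0.0000 vs cont=3.8950 → 3.8950 [wait]  node(5,5) S=244.3297 payoff=0.0000 vs cont=0.0000 → 0.0000 [wait]  ⇒ S*(5)=104.4680
t_4: node(4,0) S=68.3104 payoff=81.0396 vs cont=80.0060 → 81.0396 [stop]  node(4,1) S=90.6744 payoff=58.6756 vs cont=57.7078 → 58.6756 [stop]  node(4,2) S=120.3600 payoff=28.9900 vs cont=32.1316 → 32.1316 [wait]  node(4,3) S=159.7643 payoff=0.0000 vs cont=11.6339 → 11.6339 [wait]  node(4,4) S=212.0691 payoff=0.0000 vs cont=1.9950 → 1.9950 [wait]  ⇒ S*(4)=90.6744
t_3: node(3,0) S=78.7020 payoff=70.6480 vs cont=69.6450 → 70.6480 [stop]  node(3,1) S=104.4680 payoff=44.8820 vs cont=45.4613 → 45.4613 [wait]  node(3,2) S=138.6695 payoff=10.6805 vs cont=22.0362 → 22.0362 [wait]  node(3,3) S=184.0681 payoff=0.0000 vs cont=6.9153 → 6.9153 [wait]  ⇒ S*(3)=78.7020
t_2: node(2,0) S=90.6744 payoff=58.6756 vs cont=57.9856 → 58.6756 [stop]  node(2,1) S=120.3600 payoff=28.9900 vs cont=33.8518 → 33.8518 [wait]  node(2,2) S=159.7643 payoff=0.0000 vs cont=14.6027 → 14.6027 [wait]  ⇒ S*(2)=90.6744
t_1: node(1,0) S=104.4680 payoff=44.8820 vs cont=46.2862 → 46.2862 [wait]  node(1,1) S=138.6695 payoff=10.6805 vs cont=24.3410 → 24.3410 [wait]  ⇒ S*(1)=-
t_0: node(0,0) S=120.3600 payoff=28.9900 vs cont=35.3797 → 35.3797 [wait]  ⇒ S*(0)=-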